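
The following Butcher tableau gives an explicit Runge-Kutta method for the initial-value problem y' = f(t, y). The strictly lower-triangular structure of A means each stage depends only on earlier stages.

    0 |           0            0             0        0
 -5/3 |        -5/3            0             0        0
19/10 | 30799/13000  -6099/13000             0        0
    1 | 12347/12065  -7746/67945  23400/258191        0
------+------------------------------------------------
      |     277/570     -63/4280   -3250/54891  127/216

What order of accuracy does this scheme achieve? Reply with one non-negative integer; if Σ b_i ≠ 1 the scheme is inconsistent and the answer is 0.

4

b = (277/570, -63/4280, -3250/54891, 127/216)
c = (0, -5/3, 19/10, 1)
Ac = (0, 0, 2033/2600, 46/127)
Σ b_i: 277/570·1 + (-63/4280)·1 + (-3250/54891)·1 + 127/216·1 = 1 ✓
b·c: (-63/4280)·(-5/3) + (-3250/54891)·19/10 + 127/216·1 = 1/2 ✓
b·c²: (-63/4280)·25/9 + (-3250/54891)·361/100 + 127/216·1 = 1/3 ✓
b·Ac: (-3250/54891)·2033/2600 + 127/216·46/127 = 1/6 ✓
b·c³: (-63/4280)·(-125/27) + (-3250/54891)·6859/1000 + 127/216·1 = 1/4 ✓
b·(c∘Ac): (-3250/54891)·38627/26000 + 127/216·46/127 = 1/8 ✓
b·Ac²: (-3250/54891)·(-2033/1560) + 127/216·4/381 = 1/12 ✓
b·A²c: 127/216·9/127 = 1/24 ✓; 4 stages ⇒ order 4.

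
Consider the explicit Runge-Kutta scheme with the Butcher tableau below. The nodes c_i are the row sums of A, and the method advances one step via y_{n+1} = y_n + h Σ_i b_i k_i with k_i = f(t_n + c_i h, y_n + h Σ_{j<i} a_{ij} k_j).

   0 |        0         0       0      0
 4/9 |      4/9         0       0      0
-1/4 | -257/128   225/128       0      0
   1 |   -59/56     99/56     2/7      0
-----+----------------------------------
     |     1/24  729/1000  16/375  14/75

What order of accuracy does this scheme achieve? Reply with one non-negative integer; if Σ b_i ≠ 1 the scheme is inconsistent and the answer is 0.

4

b = (1/24, 729/1000, 16/375, 14/75)
c = (0, 4/9, -1/4, 1)
Ac = (0, 0, 25/32, 5/7)
Σ b_i: 1/24·1 + 729/1000·1 + 16/375·1 + 14/75·1 = 1 ✓
b·c: 729/1000·4/9 + 16/375·(-1/4) + 14/75·1 = 1/2 ✓
b·c²: 729/1000·16/81 + 16/375·1/16 + 14/75·1 = 1/3 ✓
b·Ac: 16/375·25/32 + 14/75·5/7 = 1/6 ✓
b·c³: 729/1000·64/729 + 16/375·(-1/64) + 14/75·1 = 1/4 ✓
b·(c∘Ac): 16/375·(-25/128) + 14/75·5/7 = 1/8 ✓
b·Ac²: 16/375·25/72 + 14/75·185/504 = 1/12 ✓
b·A²c: 14/75·25/112 = 1/24 ✓; 4 stages ⇒ order 4.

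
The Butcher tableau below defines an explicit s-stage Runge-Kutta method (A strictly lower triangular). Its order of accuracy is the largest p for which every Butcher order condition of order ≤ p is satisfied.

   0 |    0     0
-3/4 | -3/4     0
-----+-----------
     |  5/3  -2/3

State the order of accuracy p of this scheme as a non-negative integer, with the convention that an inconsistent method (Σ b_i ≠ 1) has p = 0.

2

b = (5/3, -2/3)
c = (0, -3/4)
Σ b_i: 5/3·1 + (-2/3)·1 = 1 ✓
b·c: (-2/3)·(-3/4) = 1/2 ✓; 2 stages ⇒ order 2.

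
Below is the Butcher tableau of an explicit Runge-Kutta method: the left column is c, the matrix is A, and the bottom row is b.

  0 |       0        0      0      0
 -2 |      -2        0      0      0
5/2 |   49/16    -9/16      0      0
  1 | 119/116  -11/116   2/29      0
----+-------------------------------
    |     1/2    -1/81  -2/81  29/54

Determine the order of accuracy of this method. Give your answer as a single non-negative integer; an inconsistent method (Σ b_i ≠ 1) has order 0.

4

b = (1/2, -1/81, -2/81, 29/54)
c = (0, -2, 5/2, 1)
Ac = (0, 0, 9/8, 21/58)
Σ b_i: 1/2·1 + (-1/81)·1 + (-2/81)·1 + 29/54·1 = 1 ✓
b·c: (-1/81)·(-2) + (-2/81)·5/2 + 29/54·1 = 1/2 ✓
b·c²: (-1/81)·4 + (-2/81)·25/4 + 29/54·1 = 1/3 ✓
b·Ac: (-2/81)·9/8 + 29/54·21/58 = 1/6 ✓
b·c³: (-1/81)·(-8) + (-2/81)·125/8 + 29/54·1 = 1/4 ✓
b·(c∘Ac): (-2/81)·45/16 + 29/54·21/58 = 1/8 ✓
b·Ac²: (-2/81)·(-9/4) + 29/54·3/58 = 1/12 ✓
b·A²c: 29/54·9/116 = 1/24 ✓; 4 stages ⇒ order 4.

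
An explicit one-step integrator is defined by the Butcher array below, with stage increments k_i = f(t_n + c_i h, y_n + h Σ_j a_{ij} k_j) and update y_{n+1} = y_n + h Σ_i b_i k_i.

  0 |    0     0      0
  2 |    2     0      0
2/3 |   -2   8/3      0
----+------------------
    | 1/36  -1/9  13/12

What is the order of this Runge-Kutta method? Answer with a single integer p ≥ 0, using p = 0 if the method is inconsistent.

b = (1/36, -1/9, 13/12)
c = (0, 2, 2/3)
Ac = (0, 0, 16/3)
Σ b_i: 1/36·1 + (-1/9)·1 + 13/12·1 = 1 ✓
b·c: (-1/9)·2 + 13/12·2/3 = 1/2 ✓
b·c²: (-1/9)·4 + 13/12·4/9 = 1/27 ≠ 1/3 ⇒ order 2.
b·Ac: 13/12·16/3 = 52/9 ≠ 1/6

2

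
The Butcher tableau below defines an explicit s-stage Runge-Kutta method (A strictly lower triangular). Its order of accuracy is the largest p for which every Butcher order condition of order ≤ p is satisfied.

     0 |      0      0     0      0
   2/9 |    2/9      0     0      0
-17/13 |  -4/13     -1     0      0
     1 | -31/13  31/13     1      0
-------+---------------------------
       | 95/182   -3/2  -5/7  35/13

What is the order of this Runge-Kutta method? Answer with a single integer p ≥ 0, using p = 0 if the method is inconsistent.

b = (95/182, -3/2, -5/7, 35/13)
c = (0, 2/9, -17/13, 1)
Ac = (0, 0, -2/9, -7/9)
Σ b_i: 95/182·1 + (-3/2)·1 + (-5/7)·1 + 35/13·1 = 1 ✓
b·c: (-3/2)·2/9 + (-5/7)·(-17/13) + 35/13·1 = 899/273 ≠ 1/2 ⇒ order 1.

1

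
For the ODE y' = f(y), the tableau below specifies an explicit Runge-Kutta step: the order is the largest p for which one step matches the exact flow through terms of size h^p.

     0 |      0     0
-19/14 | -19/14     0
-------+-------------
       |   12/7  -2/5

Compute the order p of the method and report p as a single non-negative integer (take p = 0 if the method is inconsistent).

0

b = (12/7, -2/5)
c = (0, -19/14)
Σ b_i: 12/7·1 + (-2/5)·1 = 46/35 ≠ 1 ⇒ order 0.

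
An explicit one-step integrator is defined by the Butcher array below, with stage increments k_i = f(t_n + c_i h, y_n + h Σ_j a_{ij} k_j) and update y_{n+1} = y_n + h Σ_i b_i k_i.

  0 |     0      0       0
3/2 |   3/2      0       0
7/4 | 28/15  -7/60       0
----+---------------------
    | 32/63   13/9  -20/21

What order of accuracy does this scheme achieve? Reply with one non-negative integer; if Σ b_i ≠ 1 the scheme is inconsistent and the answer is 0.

3

b = (32/63, 13/9, -20/21)
c = (0, 3/2, 7/4)
Ac = (0, 0, -7/40)
Σ b_i: 32/63·1 + 13/9·1 + (-20/21)·1 = 1 ✓
b·c: 13/9·3/2 + (-20/21)·7/4 = 1/2 ✓
b·c²: 13/9·9/4 + (-20/21)·49/16 = 1/3 ✓
b·Ac: (-20/21)·(-7/40) = 1/6 ✓; 3 stages ⇒ order 3.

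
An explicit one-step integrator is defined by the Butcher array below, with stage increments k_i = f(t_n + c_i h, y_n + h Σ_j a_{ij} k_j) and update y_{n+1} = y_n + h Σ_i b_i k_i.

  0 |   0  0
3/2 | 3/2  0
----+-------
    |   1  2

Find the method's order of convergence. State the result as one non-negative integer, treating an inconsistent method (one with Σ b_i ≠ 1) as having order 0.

b = (1, 2)
c = (0, 3/2)
Σ b_i: 1·1 + 2·1 = 3 ≠ 1 ⇒ order 0.

0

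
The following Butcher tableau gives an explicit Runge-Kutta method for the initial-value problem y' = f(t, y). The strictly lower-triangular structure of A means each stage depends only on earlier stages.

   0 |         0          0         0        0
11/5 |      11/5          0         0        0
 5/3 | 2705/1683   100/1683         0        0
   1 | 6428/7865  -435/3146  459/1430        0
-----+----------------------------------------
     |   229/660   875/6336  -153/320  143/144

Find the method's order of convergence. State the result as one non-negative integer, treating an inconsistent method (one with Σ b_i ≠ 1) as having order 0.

4

b = (229/660, 875/6336, -153/320, 143/144)
c = (0, 11/5, 5/3, 1)
Ac = (0, 0, 20/153, 3/13)
Σ b_i: 229/660·1 + 875/6336·1 + (-153/320)·1 + 143/144·1 = 1 ✓
b·c: 875/6336·11/5 + (-153/320)·5/3 + 143/144·1 = 1/2 ✓
b·c²: 875/6336·121/25 + (-153/320)·25/9 + 143/144·1 = 1/3 ✓
b·Ac: (-153/320)·20/153 + 143/144·3/13 = 1/6 ✓
b·c³: 875/6336·1331/125 + (-153/320)·125/27 + 143/144·1 = 1/4 ✓
b·(c∘Ac): (-153/320)·100/459 + 143/144·3/13 = 1/8 ✓
b·Ac²: (-153/320)·44/153 + 143/144·159/715 = 1/12 ✓
b·A²c: 143/144·6/143 = 1/24 ✓; 4 stages ⇒ order 4.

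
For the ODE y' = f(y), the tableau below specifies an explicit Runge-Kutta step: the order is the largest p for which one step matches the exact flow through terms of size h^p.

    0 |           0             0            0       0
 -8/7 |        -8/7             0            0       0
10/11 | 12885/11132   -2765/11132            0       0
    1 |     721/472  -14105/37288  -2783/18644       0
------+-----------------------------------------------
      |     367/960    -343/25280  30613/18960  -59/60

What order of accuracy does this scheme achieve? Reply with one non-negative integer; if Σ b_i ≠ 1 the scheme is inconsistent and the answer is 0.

b = (367/960, -343/25280, 30613/18960, -59/60)
c = (0, -8/7, 10/11, 1)
Ac = (0, 0, 790/2783, 35/118)
Σ b_i: 367/960·1 + (-343/25280)·1 + 30613/18960·1 + (-59/60)·1 = 1 ✓
b·c: (-343/25280)·(-8/7) + 30613/18960·10/11 + (-59/60)·1 = 1/2 ✓
b·c²: (-343/25280)·64/49 + 30613/18960·100/121 + (-59/60)·1 = 1/3 ✓
b·Ac: 30613/18960·790/2783 + (-59/60)·35/118 = 1/6 ✓
b·c³: (-343/25280)·(-512/343) + 30613/18960·1000/1331 + (-59/60)·1 = 1/4 ✓
b·(c∘Ac): 30613/18960·7900/30613 + (-59/60)·35/118 = 1/8 ✓
b·Ac²: 30613/18960·(-6320/19481) + (-59/60)·(-255/413) = 1/12 ✓
b·A²c: (-59/60)·(-5/118) = 1/24 ✓; 4 stages ⇒ order 4.

4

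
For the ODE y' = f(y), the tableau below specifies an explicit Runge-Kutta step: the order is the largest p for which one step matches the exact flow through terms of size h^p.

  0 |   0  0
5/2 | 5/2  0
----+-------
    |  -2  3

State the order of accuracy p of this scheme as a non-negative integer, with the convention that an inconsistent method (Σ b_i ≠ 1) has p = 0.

1

b = (-2, 3)
c = (0, 5/2)
Σ b_i: (-2)·1 + 3·1 = 1 ✓
b·c: 3·5/2 = 15/2 ≠ 1/2 ⇒ order 1.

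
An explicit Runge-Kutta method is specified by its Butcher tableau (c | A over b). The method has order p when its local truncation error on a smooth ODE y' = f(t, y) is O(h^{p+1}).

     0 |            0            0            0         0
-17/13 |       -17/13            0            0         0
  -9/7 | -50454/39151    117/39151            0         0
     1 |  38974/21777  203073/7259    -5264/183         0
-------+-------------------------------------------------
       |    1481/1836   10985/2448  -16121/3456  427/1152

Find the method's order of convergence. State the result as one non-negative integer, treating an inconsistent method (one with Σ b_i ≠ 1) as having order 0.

4

b = (1481/1836, 10985/2448, -16121/3456, 427/1152)
c = (0, -17/13, -9/7, 1)
Ac = (0, 0, -9/2303, 171/427)
Σ b_i: 1481/1836·1 + 10985/2448·1 + (-16121/3456)·1 + 427/1152·1 = 1 ✓
b·c: 10985/2448·(-17/13) + (-16121/3456)·(-9/7) + 427/1152·1 = 1/2 ✓
b·c²: 10985/2448·289/169 + (-16121/3456)·81/49 + 427/1152·1 = 1/3 ✓
b·Ac: (-16121/3456)·(-9/2303) + 427/1152·171/427 = 1/6 ✓
b·c³: 10985/2448·(-4913/2197) + (-16121/3456)·(-729/343) + 427/1152·1 = 1/4 ✓
b·(c∘Ac): (-16121/3456)·81/16121 + 427/1152·171/427 = 1/8 ✓
b·Ac²: (-16121/3456)·153/29939 + 427/1152·1605/5551 = 1/12 ✓
b·A²c: 427/1152·48/427 = 1/24 ✓; 4 stages ⇒ order 4.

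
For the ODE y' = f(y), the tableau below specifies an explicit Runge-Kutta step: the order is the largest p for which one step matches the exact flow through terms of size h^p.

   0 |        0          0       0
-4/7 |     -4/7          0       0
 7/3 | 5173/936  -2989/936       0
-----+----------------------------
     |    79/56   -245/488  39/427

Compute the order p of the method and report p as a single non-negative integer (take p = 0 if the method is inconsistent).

3

b = (79/56, -245/488, 39/427)
c = (0, -4/7, 7/3)
Ac = (0, 0, 427/234)
Σ b_i: 79/56·1 + (-245/488)·1 + 39/427·1 = 1 ✓
b·c: (-245/488)·(-4/7) + 39/427·7/3 = 1/2 ✓
b·c²: (-245/488)·16/49 + 39/427·49/9 = 1/3 ✓
b·Ac: 39/427·427/234 = 1/6 ✓; 3 stages ⇒ order 3.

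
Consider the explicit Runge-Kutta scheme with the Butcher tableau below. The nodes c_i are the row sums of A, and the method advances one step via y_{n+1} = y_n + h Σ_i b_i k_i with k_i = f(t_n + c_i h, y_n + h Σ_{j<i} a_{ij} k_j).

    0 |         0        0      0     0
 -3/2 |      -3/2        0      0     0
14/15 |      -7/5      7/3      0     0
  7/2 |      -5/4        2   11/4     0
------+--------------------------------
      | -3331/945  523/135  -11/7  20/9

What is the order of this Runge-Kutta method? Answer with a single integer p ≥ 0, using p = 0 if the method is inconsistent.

b = (-3331/945, 523/135, -11/7, 20/9)
c = (0, -3/2, 14/15, 7/2)
Ac = (0, 0, -7/2, -13/30)
Σ b_i: (-3331/945)·1 + 523/135·1 + (-11/7)·1 + 20/9·1 = 1 ✓
b·c: 523/135·(-3/2) + (-11/7)·14/15 + 20/9·7/2 = 1/2 ✓
b·c²: 523/135·9/4 + (-11/7)·196/225 + 20/9·49/4 = 3457/100 ≠ 1/3 ⇒ order 2.
b·Ac: (-11/7)·(-7/2) + 20/9·(-13/30) = 245/54 ≠ 1/6

2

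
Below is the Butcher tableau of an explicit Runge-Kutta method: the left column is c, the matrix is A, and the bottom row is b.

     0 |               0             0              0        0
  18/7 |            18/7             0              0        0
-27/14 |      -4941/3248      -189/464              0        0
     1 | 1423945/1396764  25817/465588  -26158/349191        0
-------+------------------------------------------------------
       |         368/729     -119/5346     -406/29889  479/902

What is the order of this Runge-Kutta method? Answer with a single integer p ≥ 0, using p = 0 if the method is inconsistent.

4

b = (368/729, -119/5346, -406/29889, 479/902)
c = (0, 18/7, -27/14, 1)
Ac = (0, 0, -243/232, 275/958)
Σ b_i: 368/729·1 + (-119/5346)·1 + (-406/29889)·1 + 479/902·1 = 1 ✓
b·c: (-119/5346)·18/7 + (-406/29889)·(-27/14) + 479/902·1 = 1/2 ✓
b·c²: (-119/5346)·324/49 + (-406/29889)·729/196 + 479/902·1 = 1/3 ✓
b·Ac: (-406/29889)·(-243/232) + 479/902·275/958 = 1/6 ✓
b·c³: (-119/5346)·5832/343 + (-406/29889)·(-19683/2744) + 479/902·1 = 1/4 ✓
b·(c∘Ac): (-406/29889)·6561/3248 + 479/902·275/958 = 1/8 ✓
b·Ac²: (-406/29889)·(-2187/812) + 479/902·253/2874 = 1/12 ✓
b·A²c: 479/902·451/5748 = 1/24 ✓; 4 stages ⇒ order 4.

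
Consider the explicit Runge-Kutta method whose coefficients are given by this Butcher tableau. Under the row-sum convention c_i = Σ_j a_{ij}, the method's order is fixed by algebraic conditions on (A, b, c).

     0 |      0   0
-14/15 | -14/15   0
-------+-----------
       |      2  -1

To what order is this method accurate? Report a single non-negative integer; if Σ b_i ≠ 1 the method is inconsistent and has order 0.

b = (2, -1)
c = (0, -14/15)
Σ b_i: 2·1 + (-1)·1 = 1 ✓
b·c: (-1)·(-14/15) = 14/15 ≠ 1/2 ⇒ order 1.

1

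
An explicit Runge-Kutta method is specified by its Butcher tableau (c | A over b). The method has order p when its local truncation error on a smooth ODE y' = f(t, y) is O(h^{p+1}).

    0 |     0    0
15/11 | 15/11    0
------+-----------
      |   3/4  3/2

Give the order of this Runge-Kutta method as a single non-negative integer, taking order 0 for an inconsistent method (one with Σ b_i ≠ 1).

b = (3/4, 3/2)
c = (0, 15/11)
Σ b_i: 3/4·1 + 3/2·1 = 9/4 ≠ 1 ⇒ order 0.

0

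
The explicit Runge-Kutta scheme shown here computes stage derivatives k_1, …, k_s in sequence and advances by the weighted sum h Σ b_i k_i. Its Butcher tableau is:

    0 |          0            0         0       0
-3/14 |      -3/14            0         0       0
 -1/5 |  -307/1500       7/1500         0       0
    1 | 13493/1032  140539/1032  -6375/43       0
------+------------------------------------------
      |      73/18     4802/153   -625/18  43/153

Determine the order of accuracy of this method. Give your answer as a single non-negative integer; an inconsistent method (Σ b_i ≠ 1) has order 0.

4

b = (73/18, 4802/153, -625/18, 43/153)
c = (0, -3/14, -1/5, 1)
Ac = (0, 0, -1/1000, 323/688)
Σ b_i: 73/18·1 + 4802/153·1 + (-625/18)·1 + 43/153·1 = 1 ✓
b·c: 4802/153·(-3/14) + (-625/18)·(-1/5) + 43/153·1 = 1/2 ✓
b·c²: 4802/153·9/196 + (-625/18)·1/25 + 43/153·1 = 1/3 ✓
b·Ac: (-625/18)·(-1/1000) + 43/153·323/688 = 1/6 ✓
b·c³: 4802/153·(-27/2744) + (-625/18)·(-1/125) + 43/153·1 = 1/4 ✓
b·(c∘Ac): (-625/18)·1/5000 + 43/153·323/688 = 1/8 ✓
b·Ac²: (-625/18)·3/14000 + 43/153·3111/9632 = 1/12 ✓
b·A²c: 43/153·51/344 = 1/24 ✓; 4 stages ⇒ order 4.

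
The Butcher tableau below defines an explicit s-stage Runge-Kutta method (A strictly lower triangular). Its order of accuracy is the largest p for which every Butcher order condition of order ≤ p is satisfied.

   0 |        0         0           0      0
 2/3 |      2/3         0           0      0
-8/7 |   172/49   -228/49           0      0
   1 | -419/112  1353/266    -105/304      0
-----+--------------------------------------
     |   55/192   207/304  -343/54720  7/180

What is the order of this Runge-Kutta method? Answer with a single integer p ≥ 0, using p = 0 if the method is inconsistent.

b = (55/192, 207/304, -343/54720, 7/180)
c = (0, 2/3, -8/7, 1)
Ac = (0, 0, -152/49, 53/14)
Σ b_i: 55/192·1 + 207/304·1 + (-343/54720)·1 + 7/180·1 = 1 ✓
b·c: 207/304·2/3 + (-343/54720)·(-8/7) + 7/180·1 = 1/2 ✓
b·c²: 207/304·4/9 + (-343/54720)·64/49 + 7/180·1 = 1/3 ✓
b·Ac: (-343/54720)·(-152/49) + 7/180·53/14 = 1/6 ✓
b·c³: 207/304·8/27 + (-343/54720)·(-512/343) + 7/180·1 = 1/4 ✓
b·(c∘Ac): (-343/54720)·1216/343 + 7/180·53/14 = 1/8 ✓
b·Ac²: (-343/54720)·(-304/147) + 7/180·38/21 = 1/12 ✓
b·A²c: 7/180·15/14 = 1/24 ✓; 4 stages ⇒ order 4.

4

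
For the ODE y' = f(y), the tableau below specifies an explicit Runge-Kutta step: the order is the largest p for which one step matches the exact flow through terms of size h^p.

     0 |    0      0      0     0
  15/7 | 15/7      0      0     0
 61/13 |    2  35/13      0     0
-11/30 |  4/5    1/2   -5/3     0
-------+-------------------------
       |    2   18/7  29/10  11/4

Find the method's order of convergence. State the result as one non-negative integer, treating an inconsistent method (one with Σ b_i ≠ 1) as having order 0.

b = (2, 18/7, 29/10, 11/4)
c = (0, 15/7, 61/13, -11/30)
Ac = (0, 0, 75/13, -3685/546)
Σ b_i: 2·1 + 18/7·1 + 29/10·1 + 11/4·1 = 1431/140 ≠ 1 ⇒ order 0.

0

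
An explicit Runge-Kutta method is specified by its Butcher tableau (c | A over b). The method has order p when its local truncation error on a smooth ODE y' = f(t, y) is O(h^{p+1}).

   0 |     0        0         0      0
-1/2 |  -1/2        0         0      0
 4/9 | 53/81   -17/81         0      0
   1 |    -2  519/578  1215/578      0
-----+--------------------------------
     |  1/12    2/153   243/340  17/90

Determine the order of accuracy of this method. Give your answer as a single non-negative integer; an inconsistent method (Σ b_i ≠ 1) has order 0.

4

b = (1/12, 2/153, 243/340, 17/90)
c = (0, -1/2, 4/9, 1)
Ac = (0, 0, 17/162, 33/68)
Σ b_i: 1/12·1 + 2/153·1 + 243/340·1 + 17/90·1 = 1 ✓
b·c: 2/153·(-1/2) + 243/340·4/9 + 17/90·1 = 1/2 ✓
b·c²: 2/153·1/4 + 243/340·16/81 + 17/90·1 = 1/3 ✓
b·Ac: 243/340·17/162 + 17/90·33/68 = 1/6 ✓
b·c³: 2/153·(-1/8) + 243/340·64/729 + 17/90·1 = 1/4 ✓
b·(c∘Ac): 243/340·34/729 + 17/90·33/68 = 1/8 ✓
b·Ac²: 243/340·(-17/324) + 17/90·87/136 = 1/12 ✓
b·A²c: 17/90·15/68 = 1/24 ✓; 4 stages ⇒ order 4.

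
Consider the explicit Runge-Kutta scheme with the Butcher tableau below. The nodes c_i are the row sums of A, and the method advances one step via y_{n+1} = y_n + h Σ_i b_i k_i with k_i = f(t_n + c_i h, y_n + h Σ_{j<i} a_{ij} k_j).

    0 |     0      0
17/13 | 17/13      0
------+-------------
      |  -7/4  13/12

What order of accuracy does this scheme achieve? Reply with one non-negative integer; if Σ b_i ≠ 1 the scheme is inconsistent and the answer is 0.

b = (-7/4, 13/12)
c = (0, 17/13)
Σ b_i: (-7/4)·1 + 13/12·1 = -2/3 ≠ 1 ⇒ order 0.

0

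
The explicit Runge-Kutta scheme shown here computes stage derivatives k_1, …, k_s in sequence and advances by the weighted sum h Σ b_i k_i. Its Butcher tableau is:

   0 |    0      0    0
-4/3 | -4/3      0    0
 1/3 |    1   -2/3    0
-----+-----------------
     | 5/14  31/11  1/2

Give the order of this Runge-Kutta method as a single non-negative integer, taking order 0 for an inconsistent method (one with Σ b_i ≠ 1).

b = (5/14, 31/11, 1/2)
c = (0, -4/3, 1/3)
Ac = (0, 0, 8/9)
Σ b_i: 5/14·1 + 31/11·1 + 1/2·1 = 283/77 ≠ 1 ⇒ order 0.

0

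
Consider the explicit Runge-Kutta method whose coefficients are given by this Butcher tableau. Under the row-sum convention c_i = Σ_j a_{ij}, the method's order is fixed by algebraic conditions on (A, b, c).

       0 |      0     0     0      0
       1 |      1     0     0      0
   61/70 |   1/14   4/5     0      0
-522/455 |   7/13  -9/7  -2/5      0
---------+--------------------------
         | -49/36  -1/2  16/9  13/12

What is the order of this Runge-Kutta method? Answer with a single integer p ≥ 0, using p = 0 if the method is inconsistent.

b = (-49/36, -1/2, 16/9, 13/12)
c = (0, 1, 61/70, -522/455)
Ac = (0, 0, 4/5, -286/175)
Σ b_i: (-49/36)·1 + (-1/2)·1 + 16/9·1 + 13/12·1 = 1 ✓
b·c: (-1/2)·1 + 16/9·61/70 + 13/12·(-522/455) = -61/315 ≠ 1/2 ⇒ order 1.

1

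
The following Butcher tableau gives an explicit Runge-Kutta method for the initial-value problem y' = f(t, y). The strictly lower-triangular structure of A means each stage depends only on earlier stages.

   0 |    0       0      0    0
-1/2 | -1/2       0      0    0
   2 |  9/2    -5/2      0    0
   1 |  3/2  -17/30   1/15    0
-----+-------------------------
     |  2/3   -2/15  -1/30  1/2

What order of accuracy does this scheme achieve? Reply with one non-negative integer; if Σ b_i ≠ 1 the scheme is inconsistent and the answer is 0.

4

b = (2/3, -2/15, -1/30, 1/2)
c = (0, -1/2, 2, 1)
Ac = (0, 0, 5/4, 5/12)
Σ b_i: 2/3·1 + (-2/15)·1 + (-1/30)·1 + 1/2·1 = 1 ✓
b·c: (-2/15)·(-1/2) + (-1/30)·2 + 1/2·1 = 1/2 ✓
b·c²: (-2/15)·1/4 + (-1/30)·4 + 1/2·1 = 1/3 ✓
b·Ac: (-1/30)·5/4 + 1/2·5/12 = 1/6 ✓
b·c³: (-2/15)·(-1/8) + (-1/30)·8 + 1/2·1 = 1/4 ✓
b·(c∘Ac): (-1/30)·5/2 + 1/2·5/12 = 1/8 ✓
b·Ac²: (-1/30)·(-5/8) + 1/2·1/8 = 1/12 ✓
b·A²c: 1/2·1/12 = 1/24 ✓; 4 stages ⇒ order 4.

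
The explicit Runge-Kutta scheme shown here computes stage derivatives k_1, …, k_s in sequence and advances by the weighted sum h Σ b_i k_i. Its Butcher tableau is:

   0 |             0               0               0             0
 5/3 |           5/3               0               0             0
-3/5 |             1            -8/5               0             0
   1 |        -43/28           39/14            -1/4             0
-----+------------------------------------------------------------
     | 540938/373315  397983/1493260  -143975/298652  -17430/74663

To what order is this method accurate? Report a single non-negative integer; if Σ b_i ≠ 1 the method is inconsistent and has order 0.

3

b = (540938/373315, 397983/1493260, -143975/298652, -17430/74663)
c = (0, 5/3, -3/5, 1)
Ac = (0, 0, -8/3, 671/140)
Σ b_i: 540938/373315·1 + 397983/1493260·1 + (-143975/298652)·1 + (-17430/74663)·1 = 1 ✓
b·c: 397983/1493260·5/3 + (-143975/298652)·(-3/5) + (-17430/74663)·1 = 1/2 ✓
b·c²: 397983/1493260·25/9 + (-143975/298652)·9/25 + (-17430/74663)·1 = 1/3 ✓
b·Ac: (-143975/298652)·(-8/3) + (-17430/74663)·671/140 = 1/6 ✓
b·c³: 397983/1493260·125/27 + (-143975/298652)·(-27/125) + (-17430/74663)·1 = 7422331/6719670 ≠ 1/4 ⇒ order 3.
b·(c∘Ac): (-143975/298652)·8/5 + (-17430/74663)·671/140 = -282259/149326 ≠ 1/8
b·Ac²: (-143975/298652)·(-40/9) + (-17430/74663)·16061/2100 = 2399933/6719670 ≠ 1/12
b·A²c: (-17430/74663)·2/3 = -11620/74663 ≠ 1/24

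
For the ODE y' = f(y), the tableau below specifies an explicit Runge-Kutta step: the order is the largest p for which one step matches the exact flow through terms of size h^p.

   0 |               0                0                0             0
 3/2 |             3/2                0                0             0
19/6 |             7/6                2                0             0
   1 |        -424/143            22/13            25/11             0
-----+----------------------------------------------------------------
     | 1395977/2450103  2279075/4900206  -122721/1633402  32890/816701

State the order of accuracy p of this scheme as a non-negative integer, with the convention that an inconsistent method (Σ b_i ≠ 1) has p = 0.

b = (1395977/2450103, 2279075/4900206, -122721/1633402, 32890/816701)
c = (0, 3/2, 19/6, 1)
Ac = (0, 0, 3, 8353/858)
Σ b_i: 1395977/2450103·1 + 2279075/4900206·1 + (-122721/1633402)·1 + 32890/816701·1 = 1 ✓
b·c: 2279075/4900206·3/2 + (-122721/1633402)·19/6 + 32890/816701·1 = 1/2 ✓
b·c²: 2279075/4900206·9/4 + (-122721/1633402)·361/36 + 32890/816701·1 = 1/3 ✓
b·Ac: (-122721/1633402)·3 + 32890/816701·8353/858 = 1/6 ✓
b·c³: 2279075/4900206·27/8 + (-122721/1633402)·6859/216 + 32890/816701·1 = -45619939/58802472 ≠ 1/4 ⇒ order 3.
b·(c∘Ac): (-122721/1633402)·19/2 + 32890/816701·8353/858 = -3152717/9800412 ≠ 1/8
b·Ac²: (-122721/1633402)·9/2 + 32890/816701·136927/5148 = 21552809/29401236 ≠ 1/12
b·A²c: 32890/816701·75/11 = 224250/816701 ≠ 1/24

3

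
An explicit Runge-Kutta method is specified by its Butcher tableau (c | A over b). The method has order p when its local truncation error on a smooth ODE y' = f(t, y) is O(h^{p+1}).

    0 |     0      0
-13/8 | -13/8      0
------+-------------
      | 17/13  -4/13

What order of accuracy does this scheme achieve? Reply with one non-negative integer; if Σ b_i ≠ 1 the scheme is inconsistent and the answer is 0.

2

b = (17/13, -4/13)
c = (0, -13/8)
Σ b_i: 17/13·1 + (-4/13)·1 = 1 ✓
b·c: (-4/13)·(-13/8) = 1/2 ✓; 2 stages ⇒ order 2.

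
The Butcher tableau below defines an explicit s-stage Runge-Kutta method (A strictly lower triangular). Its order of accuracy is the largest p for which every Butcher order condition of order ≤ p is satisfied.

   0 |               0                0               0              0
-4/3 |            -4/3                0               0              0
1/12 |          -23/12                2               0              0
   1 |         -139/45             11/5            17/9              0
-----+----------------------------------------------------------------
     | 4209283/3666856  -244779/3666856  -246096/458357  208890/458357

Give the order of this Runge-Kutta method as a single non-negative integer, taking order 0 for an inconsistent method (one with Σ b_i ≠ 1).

b = (4209283/3666856, -244779/3666856, -246096/458357, 208890/458357)
c = (0, -4/3, 1/12, 1)
Ac = (0, 0, -8/3, -1499/540)
Σ b_i: 4209283/3666856·1 + (-244779/3666856)·1 + (-246096/458357)·1 + 208890/458357·1 = 1 ✓
b·c: (-244779/3666856)·(-4/3) + (-246096/458357)·1/12 + 208890/458357·1 = 1/2 ✓
b·c²: (-244779/3666856)·16/9 + (-246096/458357)·1/144 + 208890/458357·1 = 1/3 ✓
b·Ac: (-246096/458357)·(-8/3) + 208890/458357·(-1499/540) = 1/6 ✓
b·c³: (-244779/3666856)·(-64/27) + (-246096/458357)·1/1728 + 208890/458357·1 = 10125889/16500852 ≠ 1/4 ⇒ order 3.
b·(c∘Ac): (-246096/458357)·(-2/9) + 208890/458357·(-1499/540) = -3151051/2750142 ≠ 1/8
b·Ac²: (-246096/458357)·32/9 + 208890/458357·25429/6480 = -3979867/33001704 ≠ 1/12
b·A²c: 208890/458357·(-136/27) = -3156560/1375071 ≠ 1/24

3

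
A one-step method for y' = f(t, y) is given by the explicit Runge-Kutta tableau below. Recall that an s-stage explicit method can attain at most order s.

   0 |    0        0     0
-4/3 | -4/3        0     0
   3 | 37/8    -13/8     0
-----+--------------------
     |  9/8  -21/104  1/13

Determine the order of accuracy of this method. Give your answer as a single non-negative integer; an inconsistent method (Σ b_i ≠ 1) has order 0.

b = (9/8, -21/104, 1/13)
c = (0, -4/3, 3)
Ac = (0, 0, 13/6)
Σ b_i: 9/8·1 + (-21/104)·1 + 1/13·1 = 1 ✓
b·c: (-21/104)·(-4/3) + 1/13·3 = 1/2 ✓
b·c²: (-21/104)·16/9 + 1/13·9 = 1/3 ✓
b·Ac: 1/13·13/6 = 1/6 ✓; 3 stages ⇒ order 3.

3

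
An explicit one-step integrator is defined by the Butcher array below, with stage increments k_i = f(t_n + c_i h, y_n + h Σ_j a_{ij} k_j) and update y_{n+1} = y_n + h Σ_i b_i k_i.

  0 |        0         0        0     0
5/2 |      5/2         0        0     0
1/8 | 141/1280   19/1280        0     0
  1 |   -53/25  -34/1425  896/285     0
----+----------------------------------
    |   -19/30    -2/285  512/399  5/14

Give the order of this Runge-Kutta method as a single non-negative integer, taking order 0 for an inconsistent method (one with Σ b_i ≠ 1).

4

b = (-19/30, -2/285, 512/399, 5/14)
c = (0, 5/2, 1/8, 1)
Ac = (0, 0, 19/512, 1/3)
Σ b_i: (-19/30)·1 + (-2/285)·1 + 512/399·1 + 5/14·1 = 1 ✓
b·c: (-2/285)·5/2 + 512/399·1/8 + 5/14·1 = 1/2 ✓
b·c²: (-2/285)·25/4 + 512/399·1/64 + 5/14·1 = 1/3 ✓
b·Ac: 512/399·19/512 + 5/14·1/3 = 1/6 ✓
b·c³: (-2/285)·125/8 + 512/399·1/512 + 5/14·1 = 1/4 ✓
b·(c∘Ac): 512/399·19/4096 + 5/14·1/3 = 1/8 ✓
b·Ac²: 512/399·95/1024 + 5/14·(-1/10) = 1/12 ✓
b·A²c: 5/14·7/60 = 1/24 ✓; 4 stages ⇒ order 4.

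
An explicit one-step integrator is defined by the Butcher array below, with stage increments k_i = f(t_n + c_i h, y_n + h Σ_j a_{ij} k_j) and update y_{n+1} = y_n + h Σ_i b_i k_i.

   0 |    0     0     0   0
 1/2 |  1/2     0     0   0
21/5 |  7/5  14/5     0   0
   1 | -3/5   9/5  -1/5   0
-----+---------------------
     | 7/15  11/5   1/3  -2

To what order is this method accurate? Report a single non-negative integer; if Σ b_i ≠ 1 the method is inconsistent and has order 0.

2

b = (7/15, 11/5, 1/3, -2)
c = (0, 1/2, 21/5, 1)
Ac = (0, 0, 7/5, 3/50)
Σ b_i: 7/15·1 + 11/5·1 + 1/3·1 + (-2)·1 = 1 ✓
b·c: 11/5·1/2 + 1/3·21/5 + (-2)·1 = 1/2 ✓
b·c²: 11/5·1/4 + 1/3·441/25 + (-2)·1 = 443/100 ≠ 1/3 ⇒ order 2.
b·Ac: 1/3·7/5 + (-2)·3/50 = 26/75 ≠ 1/6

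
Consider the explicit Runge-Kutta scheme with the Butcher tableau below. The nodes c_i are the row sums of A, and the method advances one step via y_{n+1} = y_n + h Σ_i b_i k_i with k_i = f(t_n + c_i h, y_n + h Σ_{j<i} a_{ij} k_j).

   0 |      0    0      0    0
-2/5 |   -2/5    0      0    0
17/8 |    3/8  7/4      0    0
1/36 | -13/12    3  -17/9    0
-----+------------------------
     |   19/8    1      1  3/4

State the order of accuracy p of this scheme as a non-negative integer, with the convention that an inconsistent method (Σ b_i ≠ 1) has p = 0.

b = (19/8, 1, 1, 3/4)
c = (0, -2/5, 17/8, 1/36)
Ac = (0, 0, -7/10, -1877/360)
Σ b_i: 19/8·1 + 1·1 + 1·1 + 3/4·1 = 41/8 ≠ 1 ⇒ order 0.

0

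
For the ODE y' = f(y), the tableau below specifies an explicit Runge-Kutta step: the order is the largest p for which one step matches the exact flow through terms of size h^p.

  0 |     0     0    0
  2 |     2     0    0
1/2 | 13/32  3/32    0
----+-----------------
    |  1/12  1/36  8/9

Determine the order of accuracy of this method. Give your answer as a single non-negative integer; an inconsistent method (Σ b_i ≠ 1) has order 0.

b = (1/12, 1/36, 8/9)
c = (0, 2, 1/2)
Ac = (0, 0, 3/16)
Σ b_i: 1/12·1 + 1/36·1 + 8/9·1 = 1 ✓
b·c: 1/36·2 + 8/9·1/2 = 1/2 ✓
b·c²: 1/36·4 + 8/9·1/4 = 1/3 ✓
b·Ac: 8/9·3/16 = 1/6 ✓; 3 stages ⇒ order 3.

3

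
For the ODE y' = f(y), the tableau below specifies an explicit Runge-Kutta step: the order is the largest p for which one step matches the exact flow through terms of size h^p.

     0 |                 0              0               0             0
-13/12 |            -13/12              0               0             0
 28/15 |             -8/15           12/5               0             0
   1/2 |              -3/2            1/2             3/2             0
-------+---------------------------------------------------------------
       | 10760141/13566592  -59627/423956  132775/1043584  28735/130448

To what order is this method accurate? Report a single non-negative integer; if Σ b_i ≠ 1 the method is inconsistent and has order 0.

3

b = (10760141/13566592, -59627/423956, 132775/1043584, 28735/130448)
c = (0, -13/12, 28/15, 1/2)
Ac = (0, 0, -13/5, 271/120)
Σ b_i: 10760141/13566592·1 + (-59627/423956)·1 + 132775/1043584·1 + 28735/130448·1 = 1 ✓
b·c: (-59627/423956)·(-13/12) + 132775/1043584·28/15 + 28735/130448·1/2 = 1/2 ✓
b·c²: (-59627/423956)·169/144 + 132775/1043584·784/225 + 28735/130448·1/4 = 1/3 ✓
b·Ac: 132775/1043584·(-13/5) + 28735/130448·271/120 = 1/6 ✓
b·c³: (-59627/423956)·(-2197/1728) + 132775/1043584·21952/3375 + 28735/130448·1/8 = 32368601/31307520 ≠ 1/4 ⇒ order 3.
b·(c∘Ac): 132775/1043584·(-364/75) + 28735/130448·271/240 = -769657/2087168 ≠ 1/8
b·Ac²: 132775/1043584·169/60 + 28735/130448·41857/7200 = 19241819/11740320 ≠ 1/12
b·A²c: 28735/130448·(-39/10) = -224133/260896 ≠ 1/24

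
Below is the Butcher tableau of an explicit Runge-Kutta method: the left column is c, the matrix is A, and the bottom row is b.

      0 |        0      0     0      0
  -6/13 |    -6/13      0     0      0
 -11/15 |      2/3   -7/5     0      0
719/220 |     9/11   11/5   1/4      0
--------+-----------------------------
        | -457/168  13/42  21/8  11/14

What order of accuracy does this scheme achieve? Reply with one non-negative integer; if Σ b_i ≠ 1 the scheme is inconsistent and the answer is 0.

2

b = (-457/168, 13/42, 21/8, 11/14)
c = (0, -6/13, -11/15, 719/220)
Ac = (0, 0, 42/65, -187/156)
Σ b_i: (-457/168)·1 + 13/42·1 + 21/8·1 + 11/14·1 = 1 ✓
b·c: 13/42·(-6/13) + 21/8·(-11/15) + 11/14·719/220 = 1/2 ✓
b·c²: 13/42·36/169 + 21/8·121/225 + 11/14·516961/48400 = 23711267/2402400 ≠ 1/3 ⇒ order 2.
b·Ac: 21/8·42/65 + 11/14·(-187/156) = 8237/10920 ≠ 1/6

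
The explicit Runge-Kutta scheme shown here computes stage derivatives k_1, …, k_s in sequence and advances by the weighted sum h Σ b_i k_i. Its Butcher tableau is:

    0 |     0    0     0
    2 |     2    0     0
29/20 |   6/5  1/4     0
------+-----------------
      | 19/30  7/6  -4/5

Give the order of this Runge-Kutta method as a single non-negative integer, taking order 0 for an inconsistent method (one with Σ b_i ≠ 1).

1

b = (19/30, 7/6, -4/5)
c = (0, 2, 29/20)
Ac = (0, 0, 1/2)
Σ b_i: 19/30·1 + 7/6·1 + (-4/5)·1 = 1 ✓
b·c: 7/6·2 + (-4/5)·29/20 = 88/75 ≠ 1/2 ⇒ order 1.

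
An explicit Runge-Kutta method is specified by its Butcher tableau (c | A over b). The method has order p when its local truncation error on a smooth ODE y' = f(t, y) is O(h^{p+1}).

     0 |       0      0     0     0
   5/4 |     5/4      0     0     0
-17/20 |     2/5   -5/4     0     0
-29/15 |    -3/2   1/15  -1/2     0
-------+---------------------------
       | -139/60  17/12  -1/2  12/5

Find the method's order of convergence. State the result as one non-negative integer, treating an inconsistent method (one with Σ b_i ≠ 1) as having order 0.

1

b = (-139/60, 17/12, -1/2, 12/5)
c = (0, 5/4, -17/20, -29/15)
Ac = (0, 0, -25/16, 61/120)
Σ b_i: (-139/60)·1 + 17/12·1 + (-1/2)·1 + 12/5·1 = 1 ✓
b·c: 17/12·5/4 + (-1/2)·(-17/20) + 12/5·(-29/15) = -2933/1200 ≠ 1/2 ⇒ order 1.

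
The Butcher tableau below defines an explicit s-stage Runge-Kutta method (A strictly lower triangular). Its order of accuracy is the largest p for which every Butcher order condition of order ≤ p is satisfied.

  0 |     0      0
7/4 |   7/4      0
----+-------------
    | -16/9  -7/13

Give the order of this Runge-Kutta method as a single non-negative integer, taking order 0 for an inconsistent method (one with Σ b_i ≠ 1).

0

b = (-16/9, -7/13)
c = (0, 7/4)
Σ b_i: (-16/9)·1 + (-7/13)·1 = -271/117 ≠ 1 ⇒ order 0.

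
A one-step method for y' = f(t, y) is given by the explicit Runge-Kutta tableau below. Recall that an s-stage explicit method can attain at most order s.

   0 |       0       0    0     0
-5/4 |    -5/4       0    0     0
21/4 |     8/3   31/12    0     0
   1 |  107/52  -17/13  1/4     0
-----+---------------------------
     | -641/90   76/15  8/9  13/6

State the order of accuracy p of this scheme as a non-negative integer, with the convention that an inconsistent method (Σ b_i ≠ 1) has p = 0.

b = (-641/90, 76/15, 8/9, 13/6)
c = (0, -5/4, 21/4, 1)
Ac = (0, 0, -155/48, 613/208)
Σ b_i: (-641/90)·1 + 76/15·1 + 8/9·1 + 13/6·1 = 1 ✓
b·c: 76/15·(-5/4) + 8/9·21/4 + 13/6·1 = 1/2 ✓
b·c²: 76/15·25/16 + 8/9·441/16 + 13/6·1 = 415/12 ≠ 1/3 ⇒ order 2.
b·Ac: 8/9·(-155/48) + 13/6·613/208 = 3037/864 ≠ 1/6

2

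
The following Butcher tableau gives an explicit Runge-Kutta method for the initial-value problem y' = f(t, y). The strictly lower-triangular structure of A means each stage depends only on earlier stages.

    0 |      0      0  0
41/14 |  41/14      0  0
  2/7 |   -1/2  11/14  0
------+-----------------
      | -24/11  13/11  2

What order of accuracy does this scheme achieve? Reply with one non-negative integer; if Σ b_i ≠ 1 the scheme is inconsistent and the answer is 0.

1

b = (-24/11, 13/11, 2)
c = (0, 41/14, 2/7)
Ac = (0, 0, 451/196)
Σ b_i: (-24/11)·1 + 13/11·1 + 2·1 = 1 ✓
b·c: 13/11·41/14 + 2·2/7 = 621/154 ≠ 1/2 ⇒ order 1.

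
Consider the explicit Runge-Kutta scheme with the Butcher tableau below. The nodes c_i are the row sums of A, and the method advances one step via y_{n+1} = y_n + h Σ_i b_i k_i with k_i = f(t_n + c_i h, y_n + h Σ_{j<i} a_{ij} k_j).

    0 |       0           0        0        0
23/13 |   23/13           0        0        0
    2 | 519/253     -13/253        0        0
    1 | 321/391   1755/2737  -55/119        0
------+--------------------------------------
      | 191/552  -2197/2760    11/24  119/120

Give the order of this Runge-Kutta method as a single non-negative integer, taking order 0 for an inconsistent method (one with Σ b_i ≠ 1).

b = (191/552, -2197/2760, 11/24, 119/120)
c = (0, 23/13, 2, 1)
Ac = (0, 0, -1/11, 25/119)
Σ b_i: 191/552·1 + (-2197/2760)·1 + 11/24·1 + 119/120·1 = 1 ✓
b·c: (-2197/2760)·23/13 + 11/24·2 + 119/120·1 = 1/2 ✓
b·c²: (-2197/2760)·529/169 + 11/24·4 + 119/120·1 = 1/3 ✓
b·Ac: 11/24·(-1/11) + 119/120·25/119 = 1/6 ✓
b·c³: (-2197/2760)·12167/2197 + 11/24·8 + 119/120·1 = 1/4 ✓
b·(c∘Ac): 11/24·(-2/11) + 119/120·25/119 = 1/8 ✓
b·Ac²: 11/24·(-23/143) + 119/120·35/221 = 1/12 ✓
b·A²c: 119/120·5/119 = 1/24 ✓; 4 stages ⇒ order 4.

4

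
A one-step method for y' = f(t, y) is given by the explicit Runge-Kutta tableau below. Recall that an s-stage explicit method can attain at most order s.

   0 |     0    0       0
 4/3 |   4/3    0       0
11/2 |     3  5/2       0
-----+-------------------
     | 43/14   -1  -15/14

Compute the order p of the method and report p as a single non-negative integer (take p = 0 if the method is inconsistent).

b = (43/14, -1, -15/14)
c = (0, 4/3, 11/2)
Ac = (0, 0, 10/3)
Σ b_i: 43/14·1 + (-1)·1 + (-15/14)·1 = 1 ✓
b·c: (-1)·4/3 + (-15/14)·11/2 = -607/84 ≠ 1/2 ⇒ order 1.

1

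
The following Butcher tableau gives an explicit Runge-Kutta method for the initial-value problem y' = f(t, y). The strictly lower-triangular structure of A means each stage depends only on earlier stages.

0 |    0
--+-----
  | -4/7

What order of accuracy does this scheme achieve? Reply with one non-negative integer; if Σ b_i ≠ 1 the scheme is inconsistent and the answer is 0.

0

b = (-4/7)
c = (0)
Σ b_i: (-4/7)·1 = -4/7 ≠ 1 ⇒ order 0.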